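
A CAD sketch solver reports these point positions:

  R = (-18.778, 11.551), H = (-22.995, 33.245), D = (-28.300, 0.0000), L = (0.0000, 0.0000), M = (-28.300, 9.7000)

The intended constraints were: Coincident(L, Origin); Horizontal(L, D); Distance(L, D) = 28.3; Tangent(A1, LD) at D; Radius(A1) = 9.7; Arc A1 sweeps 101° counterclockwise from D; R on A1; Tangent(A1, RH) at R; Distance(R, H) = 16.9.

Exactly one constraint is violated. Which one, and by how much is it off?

Distance(R, H) = 16.9 — off by 5.20.

L = (0.00, 0.00) ✓; L.y = 0.00, D.y = 0.00 ✓; |LD| = 28.30 ✓; ∠(MD, DL) = 90.00° ✓; |MD| = 9.700 ✓; bearing(M→R) − bearing(M→D) = 101.0° ✓; |MR| = 9.700 ✓; ∠(MR, RH) = 90.00° ✓; |RH| = 22.10 ✗.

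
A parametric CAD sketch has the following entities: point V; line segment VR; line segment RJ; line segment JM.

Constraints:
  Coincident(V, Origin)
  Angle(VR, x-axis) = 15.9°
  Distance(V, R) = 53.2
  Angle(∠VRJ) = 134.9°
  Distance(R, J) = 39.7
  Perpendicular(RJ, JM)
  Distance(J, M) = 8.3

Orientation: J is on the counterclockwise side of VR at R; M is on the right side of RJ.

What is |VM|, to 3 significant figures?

89.9

V is at the origin; VR runs at 15.9° with length 53.2, so R = 53.2·(cos 15.9°, sin 15.9°) = (51.2, 14.6). ∠VRJ = 134.9°, so RJ runs at 15.9° + (180° − 134.9°) = 61.0° from the x-axis; with |RJ| = 39.7, J = R + 39.7·(cos 61.0°, sin 61.0°) = (70.4, 49.3). RJ ⟂ JM; with |JM| = 8.3 on the right of RJ, M = J + 8.3·(0.875, -0.485) = (77.7, 45.3). Then |VM| = |M − V| = 89.9.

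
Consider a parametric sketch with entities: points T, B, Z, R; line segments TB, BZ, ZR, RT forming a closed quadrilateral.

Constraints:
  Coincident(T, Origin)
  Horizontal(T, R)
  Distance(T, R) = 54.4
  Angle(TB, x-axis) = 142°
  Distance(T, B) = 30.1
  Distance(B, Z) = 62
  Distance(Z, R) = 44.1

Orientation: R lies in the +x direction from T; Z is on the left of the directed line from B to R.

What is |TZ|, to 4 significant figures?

52.49

Checks: |BZ| = 62.00 ✓; |ZR| = 44.10 ✓.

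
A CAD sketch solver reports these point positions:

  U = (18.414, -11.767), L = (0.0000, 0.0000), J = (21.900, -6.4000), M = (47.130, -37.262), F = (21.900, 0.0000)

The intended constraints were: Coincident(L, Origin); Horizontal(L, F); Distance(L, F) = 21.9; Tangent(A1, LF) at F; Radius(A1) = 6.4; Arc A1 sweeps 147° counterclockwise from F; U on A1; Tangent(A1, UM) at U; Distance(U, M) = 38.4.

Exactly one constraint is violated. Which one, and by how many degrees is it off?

Tangent(A1, UM) at U — off by 8.59°.

L = (0.00, 0.00) ✓; L.y = 0.00, F.y = 0.00 ✓; |LF| = 21.90 ✓; ∠(JF, FL) = 90.00° ✓; |JF| = 6.400 ✓; bearing(J→U) − bearing(J→F) = 147.0° ✓; |JU| = 6.400 ✓; ∠(JU, UM) = 98.59° ✗; |UM| = 38.40 ✓.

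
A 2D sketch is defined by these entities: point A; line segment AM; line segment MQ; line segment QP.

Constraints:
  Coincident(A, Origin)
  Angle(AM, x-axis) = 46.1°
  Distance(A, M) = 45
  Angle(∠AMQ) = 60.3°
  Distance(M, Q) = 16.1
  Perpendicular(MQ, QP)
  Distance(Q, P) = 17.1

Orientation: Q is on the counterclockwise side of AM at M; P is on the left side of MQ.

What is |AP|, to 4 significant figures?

22.84

A is at the origin; AM runs at 46.1° with length 45.0, so M = 45.0·(cos 46.1°, sin 46.1°) = (31.20, 32.42). ∠AMQ = 60.3°, so MQ runs at 46.1° + (180° − 60.3°) = 165.8° from the x-axis; with |MQ| = 16.1, Q = M + 16.1·(cos 165.8°, sin 165.8°) = (15.60, 36.37). The perpendicularity gives QP at right angles to MQ; with |QP| = 17.1 on the left of MQ, P = Q + 17.1·(-0.2453, -0.9694) = (11.40, 19.80). Then |AP| = |P − A| = 22.84.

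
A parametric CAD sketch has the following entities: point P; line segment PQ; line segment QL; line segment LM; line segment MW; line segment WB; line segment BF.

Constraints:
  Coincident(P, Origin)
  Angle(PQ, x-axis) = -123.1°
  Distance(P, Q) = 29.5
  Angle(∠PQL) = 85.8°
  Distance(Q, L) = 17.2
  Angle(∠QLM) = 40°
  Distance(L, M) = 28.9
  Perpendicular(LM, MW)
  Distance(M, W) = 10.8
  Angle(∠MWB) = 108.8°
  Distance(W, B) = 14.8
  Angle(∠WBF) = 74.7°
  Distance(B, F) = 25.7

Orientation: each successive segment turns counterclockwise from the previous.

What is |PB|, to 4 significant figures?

32.41

P is at the origin; PQ runs at -123.1° with length 29.5, so Q = (-16.11, -24.71). ∠PQL = 85.8° gives QL at -28.90° from the x-axis; with |QL| = 17.2, L = (-1.052, -33.03). ∠QLM = 40.0° gives LM at 111.1° from the x-axis; with |LM| = 28.9, M = (-11.46, -6.063). LM ⟂ MW, so MW runs at -158.9°; with |MW| = 10.8, W = (-21.53, -9.951). ∠MWB = 108.8° gives WB at -87.70° from the x-axis; with |WB| = 14.8, B = (-20.94, -24.74). Then |PB| = |B − P| = 32.41.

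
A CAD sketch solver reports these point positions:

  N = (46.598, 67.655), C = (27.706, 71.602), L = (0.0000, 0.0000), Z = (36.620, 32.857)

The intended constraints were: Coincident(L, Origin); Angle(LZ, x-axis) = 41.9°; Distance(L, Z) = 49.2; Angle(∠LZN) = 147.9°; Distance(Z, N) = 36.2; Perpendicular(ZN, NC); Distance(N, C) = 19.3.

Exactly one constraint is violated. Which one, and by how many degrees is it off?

Perpendicular(ZN, NC) — off by 4.20°.

L = (0.00, 0.00) ✓; LZ at 41.90° ✓; |LZ| = 49.20 ✓; ∠LZN = 147.9° ✓; |ZN| = 36.20 ✓; ∠(ZN, NC) = 94.20° ✗; |NC| = 19.30 ✓.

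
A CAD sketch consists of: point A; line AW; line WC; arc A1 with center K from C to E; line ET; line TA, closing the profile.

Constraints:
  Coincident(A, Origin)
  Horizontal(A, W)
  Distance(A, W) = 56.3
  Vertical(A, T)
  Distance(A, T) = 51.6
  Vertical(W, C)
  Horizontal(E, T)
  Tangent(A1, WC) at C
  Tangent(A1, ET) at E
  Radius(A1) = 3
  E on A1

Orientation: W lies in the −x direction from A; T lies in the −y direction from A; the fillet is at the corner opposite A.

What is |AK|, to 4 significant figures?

72.13

A is at the origin; A and W share the same y with |AW| = 56.3 and W on the −x side, so W = (-56.30, 0.000). A and T share the same x with |AT| = 51.6 and T on the −y side, so T = (0.000, -51.60). The virtual corner opposite A is at (-56.30, -51.60). A1 meets WC tangentially, so KC is at right angles to WC and tangency of A1 to ET means the radius KE is perpendicular to ET, with radius 3.0, so the center K sits 3.0 in from both sides at K = (-53.30, -48.60). Then |AK| = |K − A| = 72.13.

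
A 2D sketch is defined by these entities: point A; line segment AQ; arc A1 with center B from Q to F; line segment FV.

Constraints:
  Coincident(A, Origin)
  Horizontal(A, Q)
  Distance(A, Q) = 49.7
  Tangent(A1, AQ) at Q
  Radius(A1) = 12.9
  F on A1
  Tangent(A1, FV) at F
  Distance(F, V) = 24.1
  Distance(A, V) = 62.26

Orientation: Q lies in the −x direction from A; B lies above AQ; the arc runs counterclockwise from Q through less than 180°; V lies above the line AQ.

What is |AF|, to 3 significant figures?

42.0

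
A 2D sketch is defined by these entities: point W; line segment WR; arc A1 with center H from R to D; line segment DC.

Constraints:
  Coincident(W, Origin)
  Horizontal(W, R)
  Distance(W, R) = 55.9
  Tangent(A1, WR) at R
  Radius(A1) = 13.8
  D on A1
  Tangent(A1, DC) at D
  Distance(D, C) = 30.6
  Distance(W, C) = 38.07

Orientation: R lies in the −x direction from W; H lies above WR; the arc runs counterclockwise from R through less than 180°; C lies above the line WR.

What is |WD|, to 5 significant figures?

45.640

Checks: W = (0.00, 0.00) ✓; |WR| = 55.90 ✓; |HD| = 13.80 ✓; ∠(HD, DC) = 90.00° ✓; |DC| = 30.60 ✓; |WC| = 38.07 ✓.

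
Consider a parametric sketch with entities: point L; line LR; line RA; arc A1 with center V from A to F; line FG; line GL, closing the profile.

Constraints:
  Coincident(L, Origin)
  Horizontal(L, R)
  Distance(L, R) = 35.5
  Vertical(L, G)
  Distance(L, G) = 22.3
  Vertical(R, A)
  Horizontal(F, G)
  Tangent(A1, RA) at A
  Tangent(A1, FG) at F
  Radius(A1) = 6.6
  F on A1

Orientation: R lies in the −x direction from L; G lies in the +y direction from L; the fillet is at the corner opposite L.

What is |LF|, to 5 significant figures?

36.503

L is at the origin; L and R share the same y with |LR| = 35.5 and R on the −x side, so R = (-35.500, 0.0000). L and G share the same x with |LG| = 22.3 and G on the +y side, so G = (0.0000, 22.300). The virtual corner opposite L is at (-35.500, 22.300). Tangency of A1 to RA means the radius VA is perpendicular to RA and the tangent condition forces VF to be normal to FG, with radius 6.6, so the center V sits 6.6 in from both sides at V = (-28.900, 15.700). That places the tangent points at A = (-35.500, 15.700) on RA and F = (-28.900, 22.300) on FG. Then |LF| = |F − L| = 36.503.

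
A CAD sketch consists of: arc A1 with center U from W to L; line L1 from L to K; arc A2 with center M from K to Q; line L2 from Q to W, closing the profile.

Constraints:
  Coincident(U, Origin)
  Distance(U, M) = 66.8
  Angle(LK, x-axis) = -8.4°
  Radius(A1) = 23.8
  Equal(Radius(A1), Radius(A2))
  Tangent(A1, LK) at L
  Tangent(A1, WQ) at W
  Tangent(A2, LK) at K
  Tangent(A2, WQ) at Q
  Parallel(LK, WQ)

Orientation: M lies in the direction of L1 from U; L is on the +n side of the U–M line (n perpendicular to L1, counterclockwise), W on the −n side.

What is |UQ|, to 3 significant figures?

70.9

The slot axis is L1's direction at -8.4°, so u = (cos -8.4°, sin -8.4°) = (0.989, -0.146) and n = (−sin -8.4°, cos -8.4°) = (0.146, 0.989). U is at the origin and M lies 66.8 along u from U, so M = 66.8·u = (66.1, -9.76). Tangency of A1 to both parallel lines with radius 23.8 puts L and W at U ± 23.8·n: L = (3.48, 23.5), W = (-3.48, -23.5). Equal radii place K and Q the same way about M: K = M + 23.8·n = (69.6, 13.8), Q = M − 23.8·n = (62.6, -33.3). Then |UQ| = |Q − U| = 70.9.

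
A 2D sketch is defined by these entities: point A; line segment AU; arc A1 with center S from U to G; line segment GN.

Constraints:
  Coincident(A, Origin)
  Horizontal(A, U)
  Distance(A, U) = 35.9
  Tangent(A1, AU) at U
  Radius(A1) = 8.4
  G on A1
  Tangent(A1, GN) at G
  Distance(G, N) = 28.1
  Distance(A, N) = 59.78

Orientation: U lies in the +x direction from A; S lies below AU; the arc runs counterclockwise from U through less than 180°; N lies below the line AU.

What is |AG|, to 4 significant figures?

32.84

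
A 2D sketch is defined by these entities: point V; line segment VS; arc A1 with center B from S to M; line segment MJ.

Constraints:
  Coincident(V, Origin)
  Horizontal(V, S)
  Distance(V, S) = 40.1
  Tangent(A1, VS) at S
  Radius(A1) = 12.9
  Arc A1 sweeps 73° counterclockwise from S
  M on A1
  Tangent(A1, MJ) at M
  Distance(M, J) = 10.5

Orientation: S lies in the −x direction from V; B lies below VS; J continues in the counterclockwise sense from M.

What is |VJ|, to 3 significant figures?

58.7

V is at the origin; VS is horizontal with |VS| = 40.1 and S on the −x side, so S = (-40.1, 0.00). Tangency of A1 to VS means the radius BS is perpendicular to VS, so B = S + (0, -12.9) = (-40.1, -12.9). On A1, S sits at bearing 90° from B; a 73° counterclockwise sweep puts M at bearing 163°, so M = B + 12.9·(cos 163°, sin 163°) = (-52.4, -9.13). The tangent condition forces BM to be normal to MJ, so MJ runs along (−sin 163°, cos 163°); with |MJ| = 10.5, J = (-55.5, -19.2). Then |VJ| = |J − V| = 58.7.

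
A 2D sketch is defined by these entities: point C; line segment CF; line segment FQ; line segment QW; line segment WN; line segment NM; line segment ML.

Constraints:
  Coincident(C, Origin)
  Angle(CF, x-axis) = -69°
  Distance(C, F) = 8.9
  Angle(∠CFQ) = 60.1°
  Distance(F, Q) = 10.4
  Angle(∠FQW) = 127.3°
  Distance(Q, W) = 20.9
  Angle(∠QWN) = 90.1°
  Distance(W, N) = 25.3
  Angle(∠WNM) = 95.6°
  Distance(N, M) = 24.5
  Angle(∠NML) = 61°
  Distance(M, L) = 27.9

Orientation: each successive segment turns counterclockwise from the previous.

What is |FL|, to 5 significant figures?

15.209

∠WNM = 95.6° gives NM at -82.100° from the x-axis; with |NM| = 24.5, M = (-16.400, -10.098). ∠NML = 61.0° gives ML at 36.900° from the x-axis; with |ML| = 27.9, L = (5.9117, 6.6541). Then |FL| = |L − F| = 15.209.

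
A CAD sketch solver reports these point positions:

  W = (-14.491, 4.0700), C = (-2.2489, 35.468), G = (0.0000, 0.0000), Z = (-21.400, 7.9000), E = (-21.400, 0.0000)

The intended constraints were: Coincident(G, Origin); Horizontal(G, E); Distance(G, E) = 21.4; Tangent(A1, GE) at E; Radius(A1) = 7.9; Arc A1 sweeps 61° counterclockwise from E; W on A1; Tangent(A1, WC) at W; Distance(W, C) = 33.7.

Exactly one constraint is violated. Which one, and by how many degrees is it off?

Tangent(A1, WC) at W — off by 7.70°.

G = (0.00, 0.00) ✓; G.y = 0.00, E.y = 0.00 ✓; |GE| = 21.40 ✓; ∠(ZE, EG) = 90.00° ✓; |ZE| = 7.900 ✓; bearing(Z→W) − bearing(Z→E) = 61.00° ✓; |ZW| = 7.900 ✓; ∠(ZW, WC) = 82.30° ✗; |WC| = 33.70 ✓.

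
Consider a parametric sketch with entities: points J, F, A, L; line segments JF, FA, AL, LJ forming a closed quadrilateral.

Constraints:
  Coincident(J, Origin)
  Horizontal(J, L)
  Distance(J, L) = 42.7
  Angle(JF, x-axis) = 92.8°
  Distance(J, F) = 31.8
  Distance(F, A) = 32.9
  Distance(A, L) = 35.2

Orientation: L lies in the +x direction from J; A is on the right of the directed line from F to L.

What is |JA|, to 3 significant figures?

7.50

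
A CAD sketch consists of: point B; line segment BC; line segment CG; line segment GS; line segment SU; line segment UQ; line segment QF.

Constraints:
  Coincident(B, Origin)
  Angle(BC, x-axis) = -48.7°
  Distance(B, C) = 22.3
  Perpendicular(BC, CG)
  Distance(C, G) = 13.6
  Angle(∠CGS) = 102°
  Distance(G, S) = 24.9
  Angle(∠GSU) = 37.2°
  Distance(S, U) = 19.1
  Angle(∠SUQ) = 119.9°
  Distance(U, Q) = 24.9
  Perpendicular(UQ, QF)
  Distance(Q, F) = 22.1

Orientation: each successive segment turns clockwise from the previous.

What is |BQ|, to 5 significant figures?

36.025

B is at the origin; BC runs at -48.7° with length 22.3, so C = (14.718, -16.753). BC ⟂ CG, so CG runs at -138.70°; with |CG| = 13.6, G = (4.5008, -25.729). ∠CGS = 102.0° gives GS at 143.30° from the x-axis; with |GS| = 24.9, S = (-15.463, -10.848). ∠GSU = 37.2° gives SU at 0.50000° from the x-axis; with |SU| = 19.1, U = (3.6359, -10.682). ∠SUQ = 119.9° gives UQ at -59.600° from the x-axis; with |UQ| = 24.9, Q = (16.236, -32.158). Then |BQ| = |Q − B| = 36.025.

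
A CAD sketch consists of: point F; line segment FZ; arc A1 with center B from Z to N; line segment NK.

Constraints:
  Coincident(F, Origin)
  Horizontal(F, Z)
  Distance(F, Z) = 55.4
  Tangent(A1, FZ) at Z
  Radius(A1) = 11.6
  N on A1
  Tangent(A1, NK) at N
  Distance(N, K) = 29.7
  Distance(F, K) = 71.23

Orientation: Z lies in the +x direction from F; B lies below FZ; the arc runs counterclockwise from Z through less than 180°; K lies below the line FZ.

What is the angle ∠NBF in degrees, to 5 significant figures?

35.009°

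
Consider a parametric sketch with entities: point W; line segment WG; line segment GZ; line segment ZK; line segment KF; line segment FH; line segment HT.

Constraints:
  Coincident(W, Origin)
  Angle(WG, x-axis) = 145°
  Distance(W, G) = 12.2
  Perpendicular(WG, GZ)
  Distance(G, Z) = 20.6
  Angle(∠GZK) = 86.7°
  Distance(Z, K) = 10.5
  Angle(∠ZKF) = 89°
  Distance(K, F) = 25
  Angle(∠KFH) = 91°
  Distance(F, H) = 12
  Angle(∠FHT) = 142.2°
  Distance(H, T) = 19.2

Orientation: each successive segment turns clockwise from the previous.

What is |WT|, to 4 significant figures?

31.19

W is at the origin; WG runs at 145.0° with length 12.2, so G = (-9.994, 6.998). WG ⟂ GZ, so GZ runs at 55.00°; with |GZ| = 20.6, Z = (1.822, 23.87). ∠GZK = 86.7° gives ZK at -38.30° from the x-axis; with |ZK| = 10.5, K = (10.06, 17.36). ∠ZKF = 89.0° gives KF at -129.3° from the x-axis; with |KF| = 25.0, F = (-5.772, -1.982). ∠KFH = 91.0° gives FH at 141.7° from the x-axis; with |FH| = 12.0, H = (-15.19, 5.456). ∠FHT = 142.2° gives HT at 103.9° from the x-axis; with |HT| = 19.2, T = (-19.80, 24.09). Then |WT| = |T − W| = 31.19.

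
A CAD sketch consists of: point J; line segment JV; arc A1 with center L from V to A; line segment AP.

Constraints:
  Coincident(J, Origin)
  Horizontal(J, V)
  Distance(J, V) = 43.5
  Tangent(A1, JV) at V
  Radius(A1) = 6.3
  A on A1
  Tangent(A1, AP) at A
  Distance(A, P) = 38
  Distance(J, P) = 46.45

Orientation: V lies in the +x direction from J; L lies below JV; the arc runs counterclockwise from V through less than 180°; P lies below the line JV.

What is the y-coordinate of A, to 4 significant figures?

-4.080

Checks: ∠(LV, VJ) = 90.00° ✓; |LV| = 6.300 ✓; |LA| = 6.300 ✓; ∠(LA, AP) = 90.00° ✓; |AP| = 38.00 ✓; |JP| = 46.45 ✓.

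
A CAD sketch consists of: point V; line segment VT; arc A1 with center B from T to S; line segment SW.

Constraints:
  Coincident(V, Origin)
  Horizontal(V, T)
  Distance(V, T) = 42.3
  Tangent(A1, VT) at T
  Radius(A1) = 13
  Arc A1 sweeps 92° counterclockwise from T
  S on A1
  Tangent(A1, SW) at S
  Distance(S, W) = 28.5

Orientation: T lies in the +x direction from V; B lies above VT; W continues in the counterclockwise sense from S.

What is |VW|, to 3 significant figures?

68.6

V is at the origin; V and T share the same y with |VT| = 42.3 and T on the +x side, so T = (42.3, 0.00). Tangency of A1 to VT means the radius BT is perpendicular to VT, so B = T + (0, 13) = (42.3, 13.0). On A1, T sits at bearing -90° from B; a 92° counterclockwise sweep puts S at bearing 2°, so S = B + 13.0·(cos 2°, sin 2°) = (55.3, 13.5). Since A1 is tangent to SW there, BS ⟂ SW, so SW runs along (−sin 2°, cos 2°); with |SW| = 28.5, W = (54.3, 41.9). Then |VW| = |W − V| = 68.6.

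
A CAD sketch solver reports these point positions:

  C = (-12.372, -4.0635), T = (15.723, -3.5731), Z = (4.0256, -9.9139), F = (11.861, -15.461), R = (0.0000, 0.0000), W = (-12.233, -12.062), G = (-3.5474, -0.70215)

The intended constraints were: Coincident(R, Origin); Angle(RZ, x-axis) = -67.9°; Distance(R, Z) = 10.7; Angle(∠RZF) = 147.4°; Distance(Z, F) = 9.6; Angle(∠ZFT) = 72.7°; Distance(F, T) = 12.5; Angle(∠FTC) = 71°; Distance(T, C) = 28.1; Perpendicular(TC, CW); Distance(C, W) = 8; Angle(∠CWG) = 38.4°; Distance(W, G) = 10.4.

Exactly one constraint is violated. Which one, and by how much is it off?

Distance(W, G) = 10.4 — off by 3.90.

R = (0.00, 0.00) ✓; RZ at -67.90° ✓; |RZ| = 10.70 ✓; ∠RZF = 147.4° ✓; |ZF| = 9.600 ✓; ∠ZFT = 72.70° ✓; |FT| = 12.50 ✓; ∠FTC = 71.00° ✓; |TC| = 28.10 ✓; ∠(TC, CW) = 90.00° ✓; |CW| = 8.000 ✓; ∠CWG = 38.40° ✓; |WG| = 14.30 ✗.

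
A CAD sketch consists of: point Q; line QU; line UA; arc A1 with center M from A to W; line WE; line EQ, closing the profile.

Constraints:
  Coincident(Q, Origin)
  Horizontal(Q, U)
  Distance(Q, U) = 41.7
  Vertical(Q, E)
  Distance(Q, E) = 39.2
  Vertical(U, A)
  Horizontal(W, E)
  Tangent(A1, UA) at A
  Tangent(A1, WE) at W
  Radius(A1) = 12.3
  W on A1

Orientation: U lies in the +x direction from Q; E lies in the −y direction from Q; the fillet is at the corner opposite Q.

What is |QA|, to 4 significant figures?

49.62

Q is at the origin; Q and U share the same y with |QU| = 41.7 and U on the +x side, so U = (41.70, 0.000). Q and E share the same x with |QE| = 39.2 and E on the −y side, so E = (0.000, -39.20). The virtual corner opposite Q is at (41.70, -39.20). The tangent condition forces MA to be normal to UA and A1 meets WE tangentially, so MW is at right angles to WE, with radius 12.3, so the center M sits 12.3 in from both sides at M = (29.40, -26.90). That places the tangent points at A = (41.70, -26.90) on UA and W = (29.40, -39.20) on WE. Then |QA| = |A − Q| = 49.62.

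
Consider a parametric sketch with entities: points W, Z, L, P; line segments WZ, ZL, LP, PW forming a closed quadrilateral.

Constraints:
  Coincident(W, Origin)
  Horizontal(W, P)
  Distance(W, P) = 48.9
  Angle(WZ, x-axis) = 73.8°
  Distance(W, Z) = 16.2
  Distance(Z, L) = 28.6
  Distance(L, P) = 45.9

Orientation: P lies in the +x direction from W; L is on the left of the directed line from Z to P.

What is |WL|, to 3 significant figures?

44.0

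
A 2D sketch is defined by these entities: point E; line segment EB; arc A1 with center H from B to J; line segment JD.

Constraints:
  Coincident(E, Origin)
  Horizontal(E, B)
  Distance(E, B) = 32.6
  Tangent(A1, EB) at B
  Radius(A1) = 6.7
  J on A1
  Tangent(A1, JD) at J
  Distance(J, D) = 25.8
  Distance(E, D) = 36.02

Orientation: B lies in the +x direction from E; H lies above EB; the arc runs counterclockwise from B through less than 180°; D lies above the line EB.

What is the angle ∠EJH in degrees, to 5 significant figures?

26.476°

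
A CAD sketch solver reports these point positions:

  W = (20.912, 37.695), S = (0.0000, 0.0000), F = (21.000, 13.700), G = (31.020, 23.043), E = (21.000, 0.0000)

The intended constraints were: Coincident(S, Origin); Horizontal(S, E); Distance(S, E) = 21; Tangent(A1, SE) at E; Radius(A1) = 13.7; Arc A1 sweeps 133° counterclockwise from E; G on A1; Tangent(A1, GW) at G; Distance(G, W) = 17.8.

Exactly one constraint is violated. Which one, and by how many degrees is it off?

Tangent(A1, GW) at G — off by 8.40°.

S = (0.00, 0.00) ✓; S.y = 0.00, E.y = 0.00 ✓; |SE| = 21.00 ✓; ∠(FE, ES) = 90.00° ✓; |FE| = 13.70 ✓; bearing(F→G) − bearing(F→E) = 133.0° ✓; |FG| = 13.70 ✓; ∠(FG, GW) = 98.40° ✗; |GW| = 17.80 ✓.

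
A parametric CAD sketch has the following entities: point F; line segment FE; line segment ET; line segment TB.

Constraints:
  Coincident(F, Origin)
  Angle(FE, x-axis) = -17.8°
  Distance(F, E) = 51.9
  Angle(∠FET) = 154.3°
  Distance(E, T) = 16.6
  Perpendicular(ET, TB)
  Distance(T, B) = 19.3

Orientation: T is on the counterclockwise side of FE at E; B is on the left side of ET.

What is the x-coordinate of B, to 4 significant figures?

63.21

F is at the origin; FE runs at -17.8° with length 51.9, so E = 51.9·(cos -17.8°, sin -17.8°) = (49.42, -15.87). ∠FET = 154.3°, so ET runs at -17.8° + (180° − 154.3°) = 7.900° from the x-axis; with |ET| = 16.6, T = E + 16.6·(cos 7.900°, sin 7.900°) = (65.86, -13.58). ET is perpendicular to TB; with |TB| = 19.3 on the left of ET, B = T + 19.3·(-0.1374, 0.9905) = (63.21, 5.533). So B.x = 63.21.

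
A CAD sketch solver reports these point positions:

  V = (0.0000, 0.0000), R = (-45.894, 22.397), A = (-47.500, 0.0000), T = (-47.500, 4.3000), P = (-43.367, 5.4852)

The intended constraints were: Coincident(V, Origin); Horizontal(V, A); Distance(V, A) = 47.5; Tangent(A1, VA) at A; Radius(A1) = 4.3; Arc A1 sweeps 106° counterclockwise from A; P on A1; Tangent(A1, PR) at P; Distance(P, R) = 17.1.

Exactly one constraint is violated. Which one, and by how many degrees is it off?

Tangent(A1, PR) at P — off by 7.50°.

V = (0.00, 0.00) ✓; V.y = 0.00, A.y = 0.00 ✓; |VA| = 47.50 ✓; ∠(TA, AV) = 90.00° ✓; |TA| = 4.300 ✓; bearing(T→P) − bearing(T→A) = 106.0° ✓; |TP| = 4.300 ✓; ∠(TP, PR) = 97.50° ✗; |PR| = 17.10 ✓.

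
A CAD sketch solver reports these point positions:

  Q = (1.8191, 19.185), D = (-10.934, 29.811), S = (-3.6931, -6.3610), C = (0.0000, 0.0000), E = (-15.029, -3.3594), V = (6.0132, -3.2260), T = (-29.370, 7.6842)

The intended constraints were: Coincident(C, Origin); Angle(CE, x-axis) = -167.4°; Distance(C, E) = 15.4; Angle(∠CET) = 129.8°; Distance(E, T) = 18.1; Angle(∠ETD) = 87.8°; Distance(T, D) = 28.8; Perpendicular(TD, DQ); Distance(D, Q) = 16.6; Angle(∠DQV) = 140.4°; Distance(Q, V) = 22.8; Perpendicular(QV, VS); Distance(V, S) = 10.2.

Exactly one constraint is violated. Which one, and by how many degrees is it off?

Perpendicular(QV, VS) — off by 7.30°.

C = (0.00, 0.00) ✓; CE at -167.4° ✓; |CE| = 15.40 ✓; ∠CET = 129.8° ✓; |ET| = 18.10 ✓; ∠ETD = 87.80° ✓; |TD| = 28.80 ✓; ∠(TD, DQ) = 90.00° ✓; |DQ| = 16.60 ✓; ∠DQV = 140.4° ✓; |QV| = 22.80 ✓; ∠(QV, VS) = 82.70° ✗; |VS| = 10.20 ✓.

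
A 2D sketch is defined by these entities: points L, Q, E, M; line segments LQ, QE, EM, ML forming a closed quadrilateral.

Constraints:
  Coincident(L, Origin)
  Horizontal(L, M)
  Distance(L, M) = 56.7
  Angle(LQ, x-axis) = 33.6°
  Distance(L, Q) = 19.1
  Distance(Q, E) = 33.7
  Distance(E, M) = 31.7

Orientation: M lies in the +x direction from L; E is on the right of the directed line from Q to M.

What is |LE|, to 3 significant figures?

37.0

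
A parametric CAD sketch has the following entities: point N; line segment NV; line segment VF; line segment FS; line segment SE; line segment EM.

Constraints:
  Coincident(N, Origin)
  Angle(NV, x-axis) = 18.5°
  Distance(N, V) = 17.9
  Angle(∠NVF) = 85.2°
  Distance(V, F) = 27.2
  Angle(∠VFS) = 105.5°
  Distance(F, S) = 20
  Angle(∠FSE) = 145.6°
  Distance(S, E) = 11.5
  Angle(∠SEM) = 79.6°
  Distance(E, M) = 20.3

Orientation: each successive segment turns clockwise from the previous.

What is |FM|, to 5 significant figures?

25.835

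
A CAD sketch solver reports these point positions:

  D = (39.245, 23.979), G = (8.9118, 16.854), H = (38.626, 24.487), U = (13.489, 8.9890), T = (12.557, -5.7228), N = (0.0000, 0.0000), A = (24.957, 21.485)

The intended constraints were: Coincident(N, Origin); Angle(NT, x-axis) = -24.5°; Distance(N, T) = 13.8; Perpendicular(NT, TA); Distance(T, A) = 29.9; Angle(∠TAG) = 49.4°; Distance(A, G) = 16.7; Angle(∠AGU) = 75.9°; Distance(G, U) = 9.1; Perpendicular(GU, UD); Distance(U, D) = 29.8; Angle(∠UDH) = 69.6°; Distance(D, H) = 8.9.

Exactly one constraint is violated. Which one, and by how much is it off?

Distance(D, H) = 8.9 — off by 8.10.

N = (0.00, 0.00) ✓; NT at -24.50° ✓; |NT| = 13.80 ✓; ∠(NT, TA) = 90.00° ✓; |TA| = 29.90 ✓; ∠TAG = 49.40° ✓; |AG| = 16.70 ✓; ∠AGU = 75.90° ✓; |GU| = 9.100 ✓; ∠(GU, UD) = 90.00° ✓; |UD| = 29.80 ✓; ∠UDH = 69.57° ✓; |DH| = 0.8008 ✗.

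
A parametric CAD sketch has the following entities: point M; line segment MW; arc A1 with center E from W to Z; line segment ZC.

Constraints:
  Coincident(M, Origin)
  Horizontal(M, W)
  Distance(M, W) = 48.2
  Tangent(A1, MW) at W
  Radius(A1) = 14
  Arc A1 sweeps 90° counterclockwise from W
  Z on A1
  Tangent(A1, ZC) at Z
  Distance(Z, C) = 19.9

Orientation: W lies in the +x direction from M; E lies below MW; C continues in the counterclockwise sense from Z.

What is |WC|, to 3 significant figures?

36.7

M is at the origin; M and W share the same y with |MW| = 48.2 and W on the +x side, so W = (48.2, 0.00). Since A1 is tangent to MW there, EW ⟂ MW, so E = W + (0, -14) = (48.2, -14.0). On A1, W sits at bearing 90° from E; a 90° counterclockwise sweep puts Z at bearing 180°, so Z = E + 14.0·(cos 180°, sin 180°) = (34.2, -14.0). Tangency of A1 to ZC means the radius EZ is perpendicular to ZC, so ZC runs along (−sin 180°, cos 180°); with |ZC| = 19.9, C = (34.2, -33.9). Then |WC| = |C − W| = 36.7.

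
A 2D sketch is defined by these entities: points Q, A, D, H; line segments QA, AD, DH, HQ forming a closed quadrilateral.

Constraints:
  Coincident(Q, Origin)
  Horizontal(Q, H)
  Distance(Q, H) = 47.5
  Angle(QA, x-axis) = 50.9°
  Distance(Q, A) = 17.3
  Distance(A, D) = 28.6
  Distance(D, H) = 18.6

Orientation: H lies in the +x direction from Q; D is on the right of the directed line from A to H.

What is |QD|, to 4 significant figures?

31.36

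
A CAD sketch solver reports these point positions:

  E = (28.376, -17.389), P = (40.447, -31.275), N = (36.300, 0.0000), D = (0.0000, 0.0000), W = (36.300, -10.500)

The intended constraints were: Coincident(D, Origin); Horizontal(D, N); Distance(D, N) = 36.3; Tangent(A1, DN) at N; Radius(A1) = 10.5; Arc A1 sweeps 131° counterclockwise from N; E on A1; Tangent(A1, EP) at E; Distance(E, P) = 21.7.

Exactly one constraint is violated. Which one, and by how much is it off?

Distance(E, P) = 21.7 — off by 3.30.

D = (0.00, 0.00) ✓; D.y = 0.00, N.y = 0.00 ✓; |DN| = 36.30 ✓; ∠(WN, ND) = 90.00° ✓; |WN| = 10.50 ✓; bearing(W→E) − bearing(W→N) = 131.0° ✓; |WE| = 10.50 ✓; ∠(WE, EP) = 90.00° ✓; |EP| = 18.40 ✗.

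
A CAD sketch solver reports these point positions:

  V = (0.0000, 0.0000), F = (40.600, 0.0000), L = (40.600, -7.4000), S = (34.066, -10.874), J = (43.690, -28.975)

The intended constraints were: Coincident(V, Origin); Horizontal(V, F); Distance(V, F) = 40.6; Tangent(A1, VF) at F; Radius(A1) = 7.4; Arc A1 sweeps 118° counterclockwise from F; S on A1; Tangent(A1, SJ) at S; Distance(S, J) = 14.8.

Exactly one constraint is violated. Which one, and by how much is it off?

Distance(S, J) = 14.8 — off by 5.70.

V = (0.00, 0.00) ✓; V.y = 0.00, F.y = 0.00 ✓; |VF| = 40.60 ✓; ∠(LF, FV) = 90.00° ✓; |LF| = 7.400 ✓; bearing(L→S) − bearing(L→F) = 118.0° ✓; |LS| = 7.400 ✓; ∠(LS, SJ) = 90.00° ✓; |SJ| = 20.50 ✗.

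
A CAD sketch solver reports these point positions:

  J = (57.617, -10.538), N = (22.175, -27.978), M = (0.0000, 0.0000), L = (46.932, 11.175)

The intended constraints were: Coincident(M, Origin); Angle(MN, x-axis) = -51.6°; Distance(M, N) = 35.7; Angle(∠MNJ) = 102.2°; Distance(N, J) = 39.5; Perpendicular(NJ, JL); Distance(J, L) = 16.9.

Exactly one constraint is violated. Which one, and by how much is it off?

Distance(J, L) = 16.9 — off by 7.30.

M = (0.00, 0.00) ✓; MN at -51.60° ✓; |MN| = 35.70 ✓; ∠MNJ = 102.2° ✓; |NJ| = 39.50 ✓; ∠(NJ, JL) = 90.00° ✓; |JL| = 24.20 ✗.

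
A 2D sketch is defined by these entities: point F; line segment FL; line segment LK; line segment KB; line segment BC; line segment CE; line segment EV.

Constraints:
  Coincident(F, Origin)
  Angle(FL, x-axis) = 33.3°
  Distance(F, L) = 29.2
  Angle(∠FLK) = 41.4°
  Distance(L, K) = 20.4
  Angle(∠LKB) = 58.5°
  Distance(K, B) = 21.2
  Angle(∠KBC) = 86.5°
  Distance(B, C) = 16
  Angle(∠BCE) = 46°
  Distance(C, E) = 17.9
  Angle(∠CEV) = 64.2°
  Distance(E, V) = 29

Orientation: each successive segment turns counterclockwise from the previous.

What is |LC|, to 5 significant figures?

9.6696

∠LKB = 58.5° gives KB at -66.600° from the x-axis; with |KB| = 21.2, B = (12.629, -0.55055). ∠KBC = 86.5° gives BC at 26.900° from the x-axis; with |BC| = 16.0, C = (26.897, 6.6884). Then |LC| = |C − L| = 9.6696.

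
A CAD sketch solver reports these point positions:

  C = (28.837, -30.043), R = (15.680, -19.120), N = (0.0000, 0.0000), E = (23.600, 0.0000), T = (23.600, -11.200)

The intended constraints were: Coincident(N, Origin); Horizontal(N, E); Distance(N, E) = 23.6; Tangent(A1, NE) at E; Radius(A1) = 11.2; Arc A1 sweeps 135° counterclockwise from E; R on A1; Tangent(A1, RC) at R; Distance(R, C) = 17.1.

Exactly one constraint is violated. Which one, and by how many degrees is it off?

Tangent(A1, RC) at R — off by 5.30°.

N = (0.00, 0.00) ✓; N.y = 0.00, E.y = 0.00 ✓; |NE| = 23.60 ✓; ∠(TE, EN) = 90.00° ✓; |TE| = 11.20 ✓; bearing(T→R) − bearing(T→E) = 135.0° ✓; |TR| = 11.20 ✓; ∠(TR, RC) = 84.70° ✗; |RC| = 17.10 ✓.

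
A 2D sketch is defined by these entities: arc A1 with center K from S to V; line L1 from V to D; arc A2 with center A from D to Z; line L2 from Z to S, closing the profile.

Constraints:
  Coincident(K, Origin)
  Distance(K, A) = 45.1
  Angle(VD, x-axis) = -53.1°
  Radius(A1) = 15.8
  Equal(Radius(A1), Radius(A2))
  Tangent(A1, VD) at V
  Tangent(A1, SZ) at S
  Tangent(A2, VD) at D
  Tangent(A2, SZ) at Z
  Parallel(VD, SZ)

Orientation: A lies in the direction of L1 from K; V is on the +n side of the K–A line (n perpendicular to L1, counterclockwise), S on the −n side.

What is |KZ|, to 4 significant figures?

47.79

Tangency of A1 to both parallel lines with radius 15.8 puts V and S at K ± 15.8·n: V = (12.64, 9.487), S = (-12.64, -9.487). Equal radii place D and Z the same way about A: D = A + 15.8·n = (39.71, -26.58), Z = A − 15.8·n = (14.44, -45.55). Then |KZ| = |Z − K| = 47.79.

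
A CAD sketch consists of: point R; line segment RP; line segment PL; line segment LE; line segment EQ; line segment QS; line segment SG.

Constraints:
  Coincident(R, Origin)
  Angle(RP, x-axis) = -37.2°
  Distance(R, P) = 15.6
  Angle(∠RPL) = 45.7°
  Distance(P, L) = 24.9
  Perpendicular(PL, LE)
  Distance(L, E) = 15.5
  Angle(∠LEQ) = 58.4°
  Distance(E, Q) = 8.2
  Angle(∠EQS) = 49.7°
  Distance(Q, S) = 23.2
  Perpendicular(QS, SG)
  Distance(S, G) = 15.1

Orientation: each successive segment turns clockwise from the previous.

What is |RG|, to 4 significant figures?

34.52

∠EQS = 49.7° gives QS at -153.4° from the x-axis; with |QS| = 23.2, S = (-27.69, -11.39). QS ⟂ SG, so SG runs at 116.6°; with |SG| = 15.1, G = (-34.45, 2.114). Then |RG| = |G − R| = 34.52.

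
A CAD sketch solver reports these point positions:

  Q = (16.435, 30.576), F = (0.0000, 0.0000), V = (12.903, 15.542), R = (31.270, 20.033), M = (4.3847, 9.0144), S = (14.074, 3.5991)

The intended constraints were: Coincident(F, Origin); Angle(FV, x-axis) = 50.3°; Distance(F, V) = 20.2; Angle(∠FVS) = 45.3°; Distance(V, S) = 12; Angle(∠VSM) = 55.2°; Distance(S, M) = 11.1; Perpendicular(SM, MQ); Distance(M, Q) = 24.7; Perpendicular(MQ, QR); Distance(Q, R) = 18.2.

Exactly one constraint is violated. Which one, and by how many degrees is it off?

Perpendicular(MQ, QR) — off by 6.20°.

F = (0.00, 0.00) ✓; FV at 50.30° ✓; |FV| = 20.20 ✓; ∠FVS = 45.30° ✓; |VS| = 12.00 ✓; ∠VSM = 55.20° ✓; |SM| = 11.10 ✓; ∠(SM, MQ) = 90.00° ✓; |MQ| = 24.70 ✓; ∠(MQ, QR) = 96.20° ✗; |QR| = 18.20 ✓.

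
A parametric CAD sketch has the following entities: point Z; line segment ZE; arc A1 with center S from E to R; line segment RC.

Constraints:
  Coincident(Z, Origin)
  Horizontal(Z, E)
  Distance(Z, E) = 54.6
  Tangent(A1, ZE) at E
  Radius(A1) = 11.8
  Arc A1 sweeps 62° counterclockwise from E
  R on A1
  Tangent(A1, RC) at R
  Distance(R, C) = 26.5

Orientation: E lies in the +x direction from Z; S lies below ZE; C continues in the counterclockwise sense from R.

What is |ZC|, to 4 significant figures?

43.44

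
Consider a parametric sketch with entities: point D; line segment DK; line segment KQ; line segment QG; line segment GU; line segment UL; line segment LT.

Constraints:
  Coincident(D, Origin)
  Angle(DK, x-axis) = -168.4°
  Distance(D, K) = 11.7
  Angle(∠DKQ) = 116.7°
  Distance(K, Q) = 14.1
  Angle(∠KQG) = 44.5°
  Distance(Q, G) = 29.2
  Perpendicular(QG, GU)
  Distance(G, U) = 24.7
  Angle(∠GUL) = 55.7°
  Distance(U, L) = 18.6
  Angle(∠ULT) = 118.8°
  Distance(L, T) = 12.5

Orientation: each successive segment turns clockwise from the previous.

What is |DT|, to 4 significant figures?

7.484

D is at the origin; DK runs at -168.4° with length 11.7, so K = (-11.46, -2.353). ∠DKQ = 116.7° gives KQ at 128.3° from the x-axis; with |KQ| = 14.1, Q = (-20.20, 8.713). ∠KQG = 44.5° gives QG at -7.200° from the x-axis; with |QG| = 29.2, G = (8.770, 5.053). QG ⟂ GU, so GU runs at -97.20°; with |GU| = 24.7, U = (5.674, -19.45). ∠GUL = 55.7° gives UL at 138.5° from the x-axis; with |UL| = 18.6, L = (-8.256, -7.127). ∠ULT = 118.8° gives LT at 77.30° from the x-axis; with |LT| = 12.5, T = (-5.508, 5.067). Then |DT| = |T − D| = 7.484.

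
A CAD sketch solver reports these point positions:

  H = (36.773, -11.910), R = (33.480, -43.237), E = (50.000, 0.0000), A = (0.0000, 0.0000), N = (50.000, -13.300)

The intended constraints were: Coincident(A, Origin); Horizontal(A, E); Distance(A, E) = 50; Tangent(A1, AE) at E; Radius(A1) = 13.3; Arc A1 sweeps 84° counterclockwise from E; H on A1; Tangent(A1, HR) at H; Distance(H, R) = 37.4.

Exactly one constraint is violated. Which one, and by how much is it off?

Distance(H, R) = 37.4 — off by 5.90.

A = (0.00, 0.00) ✓; A.y = 0.00, E.y = 0.00 ✓; |AE| = 50.00 ✓; ∠(NE, EA) = 90.00° ✓; |NE| = 13.30 ✓; bearing(N→H) − bearing(N→E) = 84.00° ✓; |NH| = 13.30 ✓; ∠(NH, HR) = 90.00° ✓; |HR| = 31.50 ✗.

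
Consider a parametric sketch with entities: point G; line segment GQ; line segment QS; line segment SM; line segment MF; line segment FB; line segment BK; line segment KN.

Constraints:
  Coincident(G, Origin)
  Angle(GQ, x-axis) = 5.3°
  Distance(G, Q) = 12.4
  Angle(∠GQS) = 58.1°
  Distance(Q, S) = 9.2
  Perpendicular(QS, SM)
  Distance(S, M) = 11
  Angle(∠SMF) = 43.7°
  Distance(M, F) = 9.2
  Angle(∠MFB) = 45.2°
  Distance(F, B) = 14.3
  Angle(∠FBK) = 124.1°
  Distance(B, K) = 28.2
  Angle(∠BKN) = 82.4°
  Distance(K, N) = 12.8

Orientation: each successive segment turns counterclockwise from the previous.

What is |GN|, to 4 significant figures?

27.33

G is at the origin; GQ runs at 5.3° with length 12.4, so Q = (12.35, 1.145). ∠GQS = 58.1° gives QS at 127.2° from the x-axis; with |QS| = 9.2, S = (6.785, 8.473). QS is perpendicular to SM, so SM runs at -142.8°; with |SM| = 11.0, M = (-1.977, 1.823). ∠SMF = 43.7° gives MF at -6.500° from the x-axis; with |MF| = 9.2, F = (7.164, 0.7814). ∠MFB = 45.2° gives FB at 128.3° from the x-axis; with |FB| = 14.3, B = (-1.699, 12.00). ∠FBK = 124.1° gives BK at -175.8° from the x-axis; with |BK| = 28.2, K = (-29.82, 9.938). ∠BKN = 82.4° gives KN at -78.20° from the x-axis; with |KN| = 12.8, N = (-27.21, -2.591). Then |GN| = |N − G| = 27.33.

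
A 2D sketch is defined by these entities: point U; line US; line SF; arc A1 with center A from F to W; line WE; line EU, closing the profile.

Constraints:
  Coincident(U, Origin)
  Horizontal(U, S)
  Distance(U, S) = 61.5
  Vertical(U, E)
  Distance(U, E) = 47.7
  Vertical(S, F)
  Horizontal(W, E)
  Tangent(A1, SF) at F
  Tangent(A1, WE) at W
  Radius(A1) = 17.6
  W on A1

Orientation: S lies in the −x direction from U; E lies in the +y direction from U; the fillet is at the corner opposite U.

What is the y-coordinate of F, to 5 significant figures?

30.100

U is at the origin; U and S share the same y with |US| = 61.5 and S on the −x side, so S = (-61.500, 0.0000). UE is vertical with |UE| = 47.7 and E on the +y side, so E = (0.0000, 47.700). The virtual corner opposite U is at (-61.500, 47.700). The tangent condition forces AF to be normal to SF and since A1 is tangent to WE there, AW ⟂ WE, with radius 17.6, so the center A sits 17.6 in from both sides at A = (-43.900, 30.100). That places the tangent points at F = (-61.500, 30.100) on SF and W = (-43.900, 47.700) on WE. So F.y = 30.100.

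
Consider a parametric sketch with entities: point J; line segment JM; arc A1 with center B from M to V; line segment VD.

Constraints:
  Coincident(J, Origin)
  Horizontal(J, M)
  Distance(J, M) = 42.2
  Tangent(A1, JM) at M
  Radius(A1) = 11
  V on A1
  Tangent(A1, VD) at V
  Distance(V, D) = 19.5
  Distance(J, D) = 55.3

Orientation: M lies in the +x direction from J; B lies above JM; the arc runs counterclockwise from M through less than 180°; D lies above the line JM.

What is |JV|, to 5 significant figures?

54.481

Checks: |JM| = 42.20 ✓; |BV| = 11.00 ✓; ∠(BV, VD) = 90.00° ✓; |VD| = 19.50 ✓; |JD| = 55.30 ✓.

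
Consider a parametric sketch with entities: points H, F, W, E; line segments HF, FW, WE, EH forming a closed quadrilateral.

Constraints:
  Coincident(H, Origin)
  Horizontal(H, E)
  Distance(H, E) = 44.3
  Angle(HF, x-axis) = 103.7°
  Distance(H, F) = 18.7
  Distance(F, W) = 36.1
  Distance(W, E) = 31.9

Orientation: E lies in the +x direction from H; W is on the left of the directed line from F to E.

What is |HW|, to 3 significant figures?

41.5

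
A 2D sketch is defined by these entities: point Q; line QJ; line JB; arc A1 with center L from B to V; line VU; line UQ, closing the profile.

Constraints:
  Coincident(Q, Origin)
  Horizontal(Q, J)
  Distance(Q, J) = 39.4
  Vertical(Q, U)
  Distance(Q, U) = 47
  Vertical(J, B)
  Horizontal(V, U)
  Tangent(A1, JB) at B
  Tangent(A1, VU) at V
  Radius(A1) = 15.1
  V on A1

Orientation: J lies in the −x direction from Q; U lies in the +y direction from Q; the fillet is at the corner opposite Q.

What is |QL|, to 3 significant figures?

40.1

QU is vertical with |QU| = 47.0 and U on the +y side, so U = (0.00, 47.0). The virtual corner opposite Q is at (-39.4, 47.0). A1 meets JB tangentially, so LB is at right angles to JB and tangency of A1 to VU means the radius LV is perpendicular to VU, with radius 15.1, so the center L sits 15.1 in from both sides at L = (-24.3, 31.9). Then |QL| = |L − Q| = 40.1.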